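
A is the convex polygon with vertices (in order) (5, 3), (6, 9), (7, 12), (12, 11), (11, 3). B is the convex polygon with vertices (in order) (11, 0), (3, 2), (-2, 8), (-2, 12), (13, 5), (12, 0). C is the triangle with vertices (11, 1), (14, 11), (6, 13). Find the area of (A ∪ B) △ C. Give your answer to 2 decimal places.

99.68

|A ∪ B| = 117.0334.
|(A ∪ B) ∩ C| = 30.1757.
|(A ∪ B) △ C| = 117.0334 + 43 − 60.3514 = 99.68.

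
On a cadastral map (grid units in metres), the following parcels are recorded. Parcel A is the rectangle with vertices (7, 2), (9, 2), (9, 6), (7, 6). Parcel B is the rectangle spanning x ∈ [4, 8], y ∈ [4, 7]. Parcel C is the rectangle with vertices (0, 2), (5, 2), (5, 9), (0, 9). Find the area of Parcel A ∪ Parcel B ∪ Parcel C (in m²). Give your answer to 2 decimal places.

50.00

By inclusion–exclusion:
Individual areas: |Parcel A| = 8, |Parcel B| = 12, |Parcel C| = 35.
|Parcel A∩Parcel B|: x∈[7,8], y∈[4,6] → 1·2 = 2.
|Parcel A∩Parcel C| = 0 (no overlap).
|Parcel B∩Parcel C|: x∈[4,5], y∈[4,7] → 1·3 = 3.
|Parcel A∩Parcel B∩Parcel C| = 0.
|Parcel A ∪ Parcel B ∪ Parcel C| = 55 − 5 + 0 = 50.00.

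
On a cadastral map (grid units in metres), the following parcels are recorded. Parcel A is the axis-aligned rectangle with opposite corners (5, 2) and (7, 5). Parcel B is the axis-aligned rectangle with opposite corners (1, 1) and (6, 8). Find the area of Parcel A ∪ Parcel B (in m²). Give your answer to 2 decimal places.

By inclusion–exclusion:
Individual areas: |Parcel A| = 6, |Parcel B| = 35.
|Parcel A∩Parcel B|: x∈[5,6], y∈[2,5] → 1·3 = 3.
|Parcel A ∪ Parcel B| = 41 − 3 = 38.00.

38.00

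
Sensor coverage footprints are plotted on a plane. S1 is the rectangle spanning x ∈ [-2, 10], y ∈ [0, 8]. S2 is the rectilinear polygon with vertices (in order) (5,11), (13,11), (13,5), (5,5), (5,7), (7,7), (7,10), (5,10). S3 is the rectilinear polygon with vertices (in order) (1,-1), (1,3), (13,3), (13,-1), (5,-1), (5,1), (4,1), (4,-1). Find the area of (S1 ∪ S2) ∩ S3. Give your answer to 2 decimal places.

26.00

The region (S1 ∪ S2) ∩ S3 is the polygon with vertices (5,0), (5,1), (4,1), (4,0), (1,0), (1,3), (10,3), (10,0).
By the shoelace formula its area is 26.00.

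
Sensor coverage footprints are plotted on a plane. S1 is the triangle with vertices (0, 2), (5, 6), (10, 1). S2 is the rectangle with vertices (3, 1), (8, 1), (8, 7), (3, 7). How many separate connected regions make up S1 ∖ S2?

2

S1 ∖ S2 splits into 2 disjoint pieces (area 4.05, area 1.8).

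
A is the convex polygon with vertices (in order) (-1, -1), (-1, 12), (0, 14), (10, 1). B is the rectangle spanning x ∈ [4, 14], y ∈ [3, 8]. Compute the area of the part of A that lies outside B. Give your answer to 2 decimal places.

75.31

|A| = 88, |A∩B| = 12.6923.
|A ∖ B| = |A| − |A∩B| = 88 − 12.6923 = 75.31.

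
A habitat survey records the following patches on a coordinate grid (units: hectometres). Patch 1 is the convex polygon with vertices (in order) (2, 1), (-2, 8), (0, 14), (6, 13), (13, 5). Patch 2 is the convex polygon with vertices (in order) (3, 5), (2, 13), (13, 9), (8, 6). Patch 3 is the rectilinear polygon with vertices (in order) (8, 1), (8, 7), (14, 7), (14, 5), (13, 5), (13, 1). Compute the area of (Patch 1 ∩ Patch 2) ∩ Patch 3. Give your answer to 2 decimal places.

0.83

The region (Patch 1 ∩ Patch 2) ∩ Patch 3 is the polygon with vertices (8,6), (8,7), (9.667,7).
By the shoelace formula its area is 0.83.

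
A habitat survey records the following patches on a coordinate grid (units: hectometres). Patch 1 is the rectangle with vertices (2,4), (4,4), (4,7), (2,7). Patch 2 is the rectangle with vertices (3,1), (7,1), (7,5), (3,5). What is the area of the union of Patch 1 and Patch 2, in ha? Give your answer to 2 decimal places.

By inclusion–exclusion:
Individual areas: |Patch 1| = 6, |Patch 2| = 16.
|Patch 1∩Patch 2|: x∈[3,4], y∈[4,5] → 1·1 = 1.
|Patch 1 ∪ Patch 2| = 22 − 1 = 21.00.

21.00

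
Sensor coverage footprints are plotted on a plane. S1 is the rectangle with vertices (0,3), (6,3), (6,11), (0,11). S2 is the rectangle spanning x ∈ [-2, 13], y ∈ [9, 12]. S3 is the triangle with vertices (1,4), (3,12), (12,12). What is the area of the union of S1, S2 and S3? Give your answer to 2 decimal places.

82.28

By inclusion–exclusion:
Individual areas: |S1| = 48, |S2| = 45, |S3| = 36.
|S1∩S2|: x∈[0,6], y∈[9,11] → 6·2 = 12.
|S1∩S3| = 19.7841.
|S2∩S3| = 21.9375.
|S1∩S2∩S3| = 7.
|S1 ∪ S2 ∪ S3| = 129 − 53.7216 + 7 = 82.28.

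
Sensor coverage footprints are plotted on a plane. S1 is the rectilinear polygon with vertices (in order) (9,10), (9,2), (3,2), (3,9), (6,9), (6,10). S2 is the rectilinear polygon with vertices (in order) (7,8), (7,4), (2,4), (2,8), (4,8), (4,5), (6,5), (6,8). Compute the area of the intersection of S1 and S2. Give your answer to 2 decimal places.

10.00

The intersection is the polygon with vertices (3,8), (4,8), (4,5), (6,5), (6,8), (7,8), (7,4), (3,4).
By the shoelace formula its area is 10.00.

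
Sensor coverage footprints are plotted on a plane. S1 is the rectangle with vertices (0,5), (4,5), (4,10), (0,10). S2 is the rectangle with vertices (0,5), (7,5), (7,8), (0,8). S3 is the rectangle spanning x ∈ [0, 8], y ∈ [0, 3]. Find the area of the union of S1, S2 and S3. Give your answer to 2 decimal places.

53.00

By inclusion–exclusion:
Individual areas: |S1| = 20, |S2| = 21, |S3| = 24.
|S1∩S2|: x∈[0,4], y∈[5,8] → 4·3 = 12.
|S1∩S3| = 0 (no overlap).
|S2∩S3| = 0 (no overlap).
|S1∩S2∩S3| = 0.
|S1 ∪ S2 ∪ S3| = 65 − 12 + 0 = 53.00.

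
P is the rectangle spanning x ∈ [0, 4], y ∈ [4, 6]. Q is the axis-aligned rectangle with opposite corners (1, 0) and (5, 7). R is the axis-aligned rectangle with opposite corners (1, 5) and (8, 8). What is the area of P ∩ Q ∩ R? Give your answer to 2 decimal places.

3.00

The intersection is the polygon with vertices (4,5), (1,5), (1,6), (4,6).
By the shoelace formula its area is 3.00.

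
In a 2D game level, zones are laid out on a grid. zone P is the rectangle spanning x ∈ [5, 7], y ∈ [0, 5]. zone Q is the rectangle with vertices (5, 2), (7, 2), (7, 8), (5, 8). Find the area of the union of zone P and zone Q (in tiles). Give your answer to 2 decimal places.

By inclusion–exclusion:
Individual areas: |zone P| = 10, |zone Q| = 12.
|zone P∩zone Q|: x∈[5,7], y∈[2,5] → 2·3 = 6.
|zone P ∪ zone Q| = 22 − 6 = 16.00.

16.00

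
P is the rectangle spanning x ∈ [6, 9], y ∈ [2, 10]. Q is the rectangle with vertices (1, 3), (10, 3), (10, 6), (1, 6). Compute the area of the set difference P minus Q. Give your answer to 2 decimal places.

|P∩Q|: x∈[6,9], y∈[3,6] → 3·3 = 9.
|P| = 24.
|P ∖ Q| = |P| − |P∩Q| = 24 − 9 = 15.00.

15.00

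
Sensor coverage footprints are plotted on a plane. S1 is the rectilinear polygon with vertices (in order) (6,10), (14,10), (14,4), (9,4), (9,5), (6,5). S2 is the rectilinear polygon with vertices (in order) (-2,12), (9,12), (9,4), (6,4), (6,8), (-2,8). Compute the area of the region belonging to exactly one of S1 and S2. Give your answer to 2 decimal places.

|S1| = 45, |S2| = 56, |S1∩S2| = 15.
|S1 △ S2| = |S1| + |S2| − 2·|S1∩S2| = 45 + 56 − 30 = 71.00.

71.00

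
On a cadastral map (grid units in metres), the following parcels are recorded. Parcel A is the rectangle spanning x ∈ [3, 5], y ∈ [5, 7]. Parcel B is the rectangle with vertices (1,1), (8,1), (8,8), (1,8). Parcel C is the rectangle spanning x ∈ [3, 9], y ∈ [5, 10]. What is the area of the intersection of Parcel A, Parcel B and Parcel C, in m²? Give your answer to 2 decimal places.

4.00

The intersection is the polygon with vertices (3,7), (5,7), (5,5), (3,5).
By the shoelace formula its area is 4.00.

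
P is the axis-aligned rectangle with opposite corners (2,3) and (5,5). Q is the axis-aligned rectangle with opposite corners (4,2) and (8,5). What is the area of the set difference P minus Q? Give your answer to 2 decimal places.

|P∩Q|: x∈[4,5], y∈[3,5] → 1·2 = 2.
|P| = 6.
|P ∖ Q| = |P| − |P∩Q| = 6 − 2 = 4.00.

4.00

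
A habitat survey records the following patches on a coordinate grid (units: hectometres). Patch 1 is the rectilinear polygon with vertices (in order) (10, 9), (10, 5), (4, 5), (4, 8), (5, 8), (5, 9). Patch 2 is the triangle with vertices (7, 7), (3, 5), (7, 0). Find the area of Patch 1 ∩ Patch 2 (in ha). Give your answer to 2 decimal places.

The intersection is the polygon with vertices (4,5), (4,5.5), (7,7), (7,5).
By the shoelace formula its area is 3.75.

3.75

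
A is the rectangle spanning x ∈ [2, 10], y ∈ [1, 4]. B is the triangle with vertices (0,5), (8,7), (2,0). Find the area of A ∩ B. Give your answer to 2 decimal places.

6.43

The intersection is the polygon with vertices (2,1), (2,4), (5.429,4), (2.857,1).
By the shoelace formula its area is 6.43.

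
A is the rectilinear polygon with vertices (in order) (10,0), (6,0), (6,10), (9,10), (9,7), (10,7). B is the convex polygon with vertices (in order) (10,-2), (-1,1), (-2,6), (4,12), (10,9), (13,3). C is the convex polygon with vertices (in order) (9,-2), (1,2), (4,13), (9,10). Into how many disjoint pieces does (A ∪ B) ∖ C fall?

2

(A ∪ B) ∖ C splits into 2 disjoint pieces (area 27.6136, area 31.9875).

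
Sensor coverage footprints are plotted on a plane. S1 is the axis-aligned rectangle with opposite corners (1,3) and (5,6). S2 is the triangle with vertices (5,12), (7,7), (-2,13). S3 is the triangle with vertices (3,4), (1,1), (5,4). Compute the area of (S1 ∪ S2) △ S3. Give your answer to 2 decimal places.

28.17

|S1 ∪ S2| = 28.5.
|(S1 ∪ S2) ∩ S3| = 1.6667.
|(S1 ∪ S2) △ S3| = 28.5 + 3 − 3.3333 = 28.17.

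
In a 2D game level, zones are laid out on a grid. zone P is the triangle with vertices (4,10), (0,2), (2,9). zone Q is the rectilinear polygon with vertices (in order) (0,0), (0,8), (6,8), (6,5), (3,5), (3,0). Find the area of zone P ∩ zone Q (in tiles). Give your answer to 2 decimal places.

3.86

The intersection is the polygon with vertices (0,2), (1.714,8), (3,8).
By the shoelace formula its area is 3.86.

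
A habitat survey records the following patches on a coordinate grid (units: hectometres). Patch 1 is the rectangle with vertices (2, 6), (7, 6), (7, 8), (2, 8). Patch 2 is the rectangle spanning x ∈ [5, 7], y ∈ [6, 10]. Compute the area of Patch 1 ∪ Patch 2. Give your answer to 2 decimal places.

By inclusion–exclusion:
Individual areas: |Patch 1| = 10, |Patch 2| = 8.
|Patch 1∩Patch 2|: x∈[5,7], y∈[6,8] → 2·2 = 4.
|Patch 1 ∪ Patch 2| = 18 − 4 = 14.00.

14.00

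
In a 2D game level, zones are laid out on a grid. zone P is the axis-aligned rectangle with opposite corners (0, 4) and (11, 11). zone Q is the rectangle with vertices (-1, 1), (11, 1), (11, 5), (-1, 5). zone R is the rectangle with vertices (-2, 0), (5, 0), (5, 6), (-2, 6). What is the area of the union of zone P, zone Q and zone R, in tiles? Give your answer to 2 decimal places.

127.00

By inclusion–exclusion:
Individual areas: |zone P| = 77, |zone Q| = 48, |zone R| = 42.
|zone P∩zone Q|: x∈[0,11], y∈[4,5] → 11·1 = 11.
|zone P∩zone R|: x∈[0,5], y∈[4,6] → 5·2 = 10.
|zone Q∩zone R|: x∈[-1,5], y∈[1,5] → 6·4 = 24.
|zone P∩zone Q∩zone R| = 5.
|zone P ∪ zone Q ∪ zone R| = 167 − 45 + 5 = 127.00.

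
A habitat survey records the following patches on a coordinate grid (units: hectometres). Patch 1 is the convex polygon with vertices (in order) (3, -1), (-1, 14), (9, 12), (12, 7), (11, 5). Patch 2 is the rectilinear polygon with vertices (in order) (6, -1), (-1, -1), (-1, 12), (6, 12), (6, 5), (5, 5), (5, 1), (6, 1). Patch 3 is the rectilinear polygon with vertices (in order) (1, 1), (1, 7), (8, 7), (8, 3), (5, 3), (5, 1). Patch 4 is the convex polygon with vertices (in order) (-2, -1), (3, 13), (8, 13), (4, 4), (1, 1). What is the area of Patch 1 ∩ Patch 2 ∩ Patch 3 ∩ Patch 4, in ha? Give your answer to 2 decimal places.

The intersection is the polygon with vertices (1,6.5), (1,7), (5.333,7), (4,4), (2.158,2.158).
By the shoelace formula its area is 12.32.

12.32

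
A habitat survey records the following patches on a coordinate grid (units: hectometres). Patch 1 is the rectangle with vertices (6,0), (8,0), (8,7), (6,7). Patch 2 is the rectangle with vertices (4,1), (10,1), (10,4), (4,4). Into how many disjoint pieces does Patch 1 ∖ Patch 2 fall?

Patch 1 ∖ Patch 2 splits into 2 disjoint pieces (area 2, area 6).

2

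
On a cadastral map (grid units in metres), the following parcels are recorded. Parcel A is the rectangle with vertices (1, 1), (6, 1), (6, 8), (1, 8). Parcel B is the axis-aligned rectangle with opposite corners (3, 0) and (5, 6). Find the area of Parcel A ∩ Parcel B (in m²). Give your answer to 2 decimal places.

10.00

|Parcel A∩Parcel B|: x∈[3,5], y∈[1,6] → 2·5 = 10.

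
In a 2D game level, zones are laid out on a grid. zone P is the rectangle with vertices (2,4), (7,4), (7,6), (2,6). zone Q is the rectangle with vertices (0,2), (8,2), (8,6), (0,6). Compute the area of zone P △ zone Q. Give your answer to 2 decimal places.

22.00

|zone P∩zone Q|: x∈[2,7], y∈[4,6] → 5·2 = 10.
|zone P △ zone Q| = |zone P| + |zone Q| − 2·|zone P∩zone Q| = 10 + 32 − 20 = 22.00.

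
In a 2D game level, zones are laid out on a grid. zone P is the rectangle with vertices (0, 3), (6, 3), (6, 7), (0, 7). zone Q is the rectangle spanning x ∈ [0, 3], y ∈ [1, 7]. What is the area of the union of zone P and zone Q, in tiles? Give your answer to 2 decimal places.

30.00

By inclusion–exclusion:
Individual areas: |zone P| = 24, |zone Q| = 18.
|zone P∩zone Q|: x∈[0,3], y∈[3,7] → 3·4 = 12.
|zone P ∪ zone Q| = 42 − 12 = 30.00.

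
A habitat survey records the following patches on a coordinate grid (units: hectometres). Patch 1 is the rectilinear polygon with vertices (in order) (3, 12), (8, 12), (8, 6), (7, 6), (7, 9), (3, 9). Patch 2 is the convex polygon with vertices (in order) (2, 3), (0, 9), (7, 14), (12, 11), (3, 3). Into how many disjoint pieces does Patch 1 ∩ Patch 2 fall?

1

Patch 1 ∩ Patch 2 is a single connected region.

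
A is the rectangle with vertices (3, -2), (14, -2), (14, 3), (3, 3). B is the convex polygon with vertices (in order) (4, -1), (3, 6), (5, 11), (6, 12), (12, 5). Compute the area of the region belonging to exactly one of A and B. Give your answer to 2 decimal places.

|A| = 55, |B| = 61, |A∩B| = 11.8095.
|A △ B| = |A| + |B| − 2·|A∩B| = 55 + 61 − 23.619 = 92.38.

92.38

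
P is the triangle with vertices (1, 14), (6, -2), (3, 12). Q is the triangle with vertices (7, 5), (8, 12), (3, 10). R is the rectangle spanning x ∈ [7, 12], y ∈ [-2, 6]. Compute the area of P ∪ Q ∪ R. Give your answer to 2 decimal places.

67.24

By inclusion–exclusion:
Individual areas: |P| = 11, |Q| = 16.5, |R| = 40.
|P∩Q| = 0.1906.
|P∩R| = 0.
|Q∩R| = 0.0714.
|P∩Q∩R| = 0.
|P ∪ Q ∪ R| = 67.5 − 0.2621 + 0 = 67.24.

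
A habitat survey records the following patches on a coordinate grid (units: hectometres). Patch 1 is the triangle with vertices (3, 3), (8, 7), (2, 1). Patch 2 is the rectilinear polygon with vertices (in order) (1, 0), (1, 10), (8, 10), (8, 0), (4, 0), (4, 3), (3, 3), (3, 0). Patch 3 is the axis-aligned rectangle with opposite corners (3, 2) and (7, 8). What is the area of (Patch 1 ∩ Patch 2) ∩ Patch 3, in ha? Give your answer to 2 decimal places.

1.90

|Patch 1 ∩ Patch 2| = 2.5.
|(Patch 1 ∩ Patch 2) ∩ Patch 3| = 1.90.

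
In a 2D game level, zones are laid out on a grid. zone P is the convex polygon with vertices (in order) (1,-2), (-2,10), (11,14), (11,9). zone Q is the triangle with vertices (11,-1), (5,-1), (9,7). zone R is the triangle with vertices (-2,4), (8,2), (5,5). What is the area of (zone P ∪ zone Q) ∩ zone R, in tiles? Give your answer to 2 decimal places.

10.15

|zone P ∪ zone Q| = 132.9739.
|(zone P ∪ zone Q) ∩ zone R| = 10.15.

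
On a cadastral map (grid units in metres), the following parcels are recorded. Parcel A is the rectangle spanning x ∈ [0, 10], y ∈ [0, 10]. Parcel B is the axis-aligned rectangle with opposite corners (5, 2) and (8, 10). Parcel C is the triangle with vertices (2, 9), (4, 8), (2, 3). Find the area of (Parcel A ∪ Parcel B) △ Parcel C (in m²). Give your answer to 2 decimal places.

|Parcel A ∪ Parcel B| = 100.
|(Parcel A ∪ Parcel B) ∩ Parcel C| = 6.
|(Parcel A ∪ Parcel B) △ Parcel C| = 100 + 6 − 12 = 94.00.

94.00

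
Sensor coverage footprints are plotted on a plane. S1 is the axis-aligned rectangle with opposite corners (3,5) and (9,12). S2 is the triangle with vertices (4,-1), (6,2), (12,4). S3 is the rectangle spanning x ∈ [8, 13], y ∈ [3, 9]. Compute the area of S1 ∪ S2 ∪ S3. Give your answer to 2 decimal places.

74.30

By inclusion–exclusion:
Individual areas: |S1| = 42, |S2| = 7, |S3| = 30.
|S1∩S2| = 0.
|S1∩S3|: x∈[8,9], y∈[5,9] → 1·4 = 4.
|S2∩S3| = 0.7.
|S1∩S2∩S3| = 0.
|S1 ∪ S2 ∪ S3| = 79 − 4.7 + 0 = 74.30.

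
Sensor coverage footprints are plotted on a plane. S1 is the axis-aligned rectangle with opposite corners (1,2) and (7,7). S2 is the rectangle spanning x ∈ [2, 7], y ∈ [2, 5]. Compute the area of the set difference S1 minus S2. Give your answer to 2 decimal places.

|S1∩S2|: x∈[2,7], y∈[2,5] → 5·3 = 15.
|S1| = 30.
|S1 ∖ S2| = |S1| − |S1∩S2| = 30 − 15 = 15.00.

15.00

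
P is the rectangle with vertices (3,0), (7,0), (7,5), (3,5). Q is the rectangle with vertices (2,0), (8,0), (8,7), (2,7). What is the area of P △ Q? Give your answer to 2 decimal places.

22.00

|P∩Q|: x∈[3,7], y∈[0,5] → 4·5 = 20.
|P △ Q| = |P| + |Q| − 2·|P∩Q| = 20 + 42 − 40 = 22.00.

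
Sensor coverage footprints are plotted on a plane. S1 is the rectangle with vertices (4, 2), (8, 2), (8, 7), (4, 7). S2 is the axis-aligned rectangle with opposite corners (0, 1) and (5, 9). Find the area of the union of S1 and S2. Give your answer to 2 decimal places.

By inclusion–exclusion:
Individual areas: |S1| = 20, |S2| = 40.
|S1∩S2|: x∈[4,5], y∈[2,7] → 1·5 = 5.
|S1 ∪ S2| = 60 − 5 = 55.00.

55.00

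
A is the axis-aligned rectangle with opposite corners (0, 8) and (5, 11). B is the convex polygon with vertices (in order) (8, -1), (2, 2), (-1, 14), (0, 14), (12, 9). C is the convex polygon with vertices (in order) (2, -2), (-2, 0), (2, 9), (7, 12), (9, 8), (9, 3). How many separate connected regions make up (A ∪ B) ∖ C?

2

(A ∪ B) ∖ C splits into 2 disjoint pieces (area 22.2849, area 21.5619).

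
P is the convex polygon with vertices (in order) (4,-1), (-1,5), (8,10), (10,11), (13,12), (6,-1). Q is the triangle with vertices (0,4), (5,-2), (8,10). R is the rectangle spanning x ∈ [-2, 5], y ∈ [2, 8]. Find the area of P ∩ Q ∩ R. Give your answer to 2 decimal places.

The intersection is the polygon with vertices (0,4), (5,7.75), (5,2), (1.667,2).
By the shoelace formula its area is 17.71.

17.71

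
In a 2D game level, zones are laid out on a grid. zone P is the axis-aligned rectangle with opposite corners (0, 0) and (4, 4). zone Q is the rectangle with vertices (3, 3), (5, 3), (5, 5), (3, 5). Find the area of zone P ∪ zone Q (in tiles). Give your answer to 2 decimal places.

By inclusion–exclusion:
Individual areas: |zone P| = 16, |zone Q| = 4.
|zone P∩zone Q|: x∈[3,4], y∈[3,4] → 1·1 = 1.
|zone P ∪ zone Q| = 20 − 1 = 19.00.

19.00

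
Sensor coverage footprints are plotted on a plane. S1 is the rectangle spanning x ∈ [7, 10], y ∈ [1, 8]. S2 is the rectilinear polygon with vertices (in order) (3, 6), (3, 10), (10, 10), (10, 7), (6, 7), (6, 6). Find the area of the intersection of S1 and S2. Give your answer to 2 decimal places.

3.00

The intersection is the polygon with vertices (10,7), (7,7), (7,8), (10,8).
By the shoelace formula its area is 3.00.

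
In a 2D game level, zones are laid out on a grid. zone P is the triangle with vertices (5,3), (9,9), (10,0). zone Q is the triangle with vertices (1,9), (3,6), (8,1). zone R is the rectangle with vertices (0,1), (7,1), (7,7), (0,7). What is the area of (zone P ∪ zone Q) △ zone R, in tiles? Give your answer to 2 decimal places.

53.40

|zone P ∪ zone Q| = 23.0564.
|(zone P ∪ zone Q) ∩ zone R| = 5.8266.
|(zone P ∪ zone Q) △ zone R| = 23.0564 + 42 − 11.6532 = 53.40.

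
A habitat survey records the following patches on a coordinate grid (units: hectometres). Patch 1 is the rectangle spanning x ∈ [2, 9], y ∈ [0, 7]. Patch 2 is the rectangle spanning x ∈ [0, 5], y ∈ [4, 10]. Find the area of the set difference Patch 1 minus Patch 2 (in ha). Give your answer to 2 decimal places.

|Patch 1∩Patch 2|: x∈[2,5], y∈[4,7] → 3·3 = 9.
|Patch 1| = 49.
|Patch 1 ∖ Patch 2| = |Patch 1| − |Patch 1∩Patch 2| = 49 − 9 = 40.00.

40.00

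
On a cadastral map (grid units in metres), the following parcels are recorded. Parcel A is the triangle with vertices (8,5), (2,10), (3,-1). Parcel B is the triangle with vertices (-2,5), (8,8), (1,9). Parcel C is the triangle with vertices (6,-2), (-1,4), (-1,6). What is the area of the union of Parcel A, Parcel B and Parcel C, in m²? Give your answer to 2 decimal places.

By inclusion–exclusion:
Individual areas: |Parcel A| = 30.5, |Parcel B| = 15.5, |Parcel C| = 7.
|Parcel A∩Parcel B| = 4.846.
|Parcel A∩Parcel C| = 0.836.
|Parcel B∩Parcel C| = 0.1698.
|Parcel A∩Parcel B∩Parcel C| = 0.
|Parcel A ∪ Parcel B ∪ Parcel C| = 53 − 5.8517 + 0 = 47.15.

47.15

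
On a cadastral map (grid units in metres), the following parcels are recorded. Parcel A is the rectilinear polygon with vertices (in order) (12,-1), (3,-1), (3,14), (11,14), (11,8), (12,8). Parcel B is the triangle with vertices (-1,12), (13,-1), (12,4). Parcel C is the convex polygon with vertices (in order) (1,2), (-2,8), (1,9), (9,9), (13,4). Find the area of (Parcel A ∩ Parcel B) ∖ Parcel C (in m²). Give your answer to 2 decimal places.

|Parcel A ∩ Parcel B| = 23.9588.
|(Parcel A ∩ Parcel B) ∩ Parcel C| = 16.7626.
|(Parcel A ∩ Parcel B) ∖ Parcel C| = 23.9588 − 16.7626 = 7.20.

7.20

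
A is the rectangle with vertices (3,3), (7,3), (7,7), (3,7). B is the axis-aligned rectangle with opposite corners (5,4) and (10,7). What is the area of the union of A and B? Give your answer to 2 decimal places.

25.00

By inclusion–exclusion:
Individual areas: |A| = 16, |B| = 15.
|A∩B|: x∈[5,7], y∈[4,7] → 2·3 = 6.
|A ∪ B| = 31 − 6 = 25.00.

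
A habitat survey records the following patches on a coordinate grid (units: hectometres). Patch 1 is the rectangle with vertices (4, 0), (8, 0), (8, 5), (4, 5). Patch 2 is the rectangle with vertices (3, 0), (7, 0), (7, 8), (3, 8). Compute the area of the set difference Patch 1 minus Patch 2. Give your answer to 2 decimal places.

|Patch 1∩Patch 2|: x∈[4,7], y∈[0,5] → 3·5 = 15.
|Patch 1| = 20.
|Patch 1 ∖ Patch 2| = |Patch 1| − |Patch 1∩Patch 2| = 20 − 15 = 5.00.

5.00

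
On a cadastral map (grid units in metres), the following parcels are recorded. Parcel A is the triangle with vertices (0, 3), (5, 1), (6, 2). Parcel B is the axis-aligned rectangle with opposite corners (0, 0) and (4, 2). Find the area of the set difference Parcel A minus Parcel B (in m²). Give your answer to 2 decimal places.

3.05

|Parcel A| = 3.5, |Parcel A∩Parcel B| = 0.45.
|Parcel A ∖ Parcel B| = |Parcel A| − |Parcel A∩Parcel B| = 3.5 − 0.45 = 3.05.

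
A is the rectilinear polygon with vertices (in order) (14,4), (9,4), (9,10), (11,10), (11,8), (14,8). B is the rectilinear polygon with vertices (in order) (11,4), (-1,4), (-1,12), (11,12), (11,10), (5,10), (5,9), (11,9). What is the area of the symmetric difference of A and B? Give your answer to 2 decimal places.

|A| = 24, |B| = 90, |A∩B| = 10.
|A △ B| = |A| + |B| − 2·|A∩B| = 24 + 90 − 20 = 94.00.

94.00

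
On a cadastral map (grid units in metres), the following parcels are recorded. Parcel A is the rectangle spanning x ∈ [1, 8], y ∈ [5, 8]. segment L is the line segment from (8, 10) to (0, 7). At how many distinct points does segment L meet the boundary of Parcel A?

2

The segment meets the boundary at (1,7.375), (2.667,8).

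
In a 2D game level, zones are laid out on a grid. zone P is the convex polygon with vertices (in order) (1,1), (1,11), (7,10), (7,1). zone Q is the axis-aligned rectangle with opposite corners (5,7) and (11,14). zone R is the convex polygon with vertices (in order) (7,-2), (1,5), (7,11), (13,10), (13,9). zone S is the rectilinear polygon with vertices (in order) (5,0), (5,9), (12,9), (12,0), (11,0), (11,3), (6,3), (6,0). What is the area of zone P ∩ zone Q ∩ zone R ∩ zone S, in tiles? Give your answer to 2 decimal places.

4.00

The intersection is the polygon with vertices (5,7), (5,9), (7,9), (7,7).
By the shoelace formula its area is 4.00.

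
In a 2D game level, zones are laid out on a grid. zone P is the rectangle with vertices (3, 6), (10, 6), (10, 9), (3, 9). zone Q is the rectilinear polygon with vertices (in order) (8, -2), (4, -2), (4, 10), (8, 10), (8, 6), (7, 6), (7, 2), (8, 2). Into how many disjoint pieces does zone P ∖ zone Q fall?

zone P ∖ zone Q splits into 2 disjoint pieces (area 6, area 3).

2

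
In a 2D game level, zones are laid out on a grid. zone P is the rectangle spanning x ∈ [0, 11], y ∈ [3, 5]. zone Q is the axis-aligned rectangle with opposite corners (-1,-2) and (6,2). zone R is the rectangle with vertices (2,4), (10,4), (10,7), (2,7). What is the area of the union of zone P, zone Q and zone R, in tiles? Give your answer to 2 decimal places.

66.00

By inclusion–exclusion:
Individual areas: |zone P| = 22, |zone Q| = 28, |zone R| = 24.
|zone P∩zone Q| = 0 (no overlap).
|zone P∩zone R|: x∈[2,10], y∈[4,5] → 8·1 = 8.
|zone Q∩zone R| = 0 (no overlap).
|zone P∩zone Q∩zone R| = 0.
|zone P ∪ zone Q ∪ zone R| = 74 − 8 + 0 = 66.00.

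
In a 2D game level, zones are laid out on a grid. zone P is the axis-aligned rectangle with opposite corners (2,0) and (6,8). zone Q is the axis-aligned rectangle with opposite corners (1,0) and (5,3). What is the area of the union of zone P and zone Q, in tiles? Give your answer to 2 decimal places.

35.00

By inclusion–exclusion:
Individual areas: |zone P| = 32, |zone Q| = 12.
|zone P∩zone Q|: x∈[2,5], y∈[0,3] → 3·3 = 9.
|zone P ∪ zone Q| = 44 − 9 = 35.00.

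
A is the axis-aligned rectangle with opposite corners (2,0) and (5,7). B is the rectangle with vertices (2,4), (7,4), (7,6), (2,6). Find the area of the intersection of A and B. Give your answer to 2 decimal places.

|A∩B|: x∈[2,5], y∈[4,6] → 3·2 = 6.

6.00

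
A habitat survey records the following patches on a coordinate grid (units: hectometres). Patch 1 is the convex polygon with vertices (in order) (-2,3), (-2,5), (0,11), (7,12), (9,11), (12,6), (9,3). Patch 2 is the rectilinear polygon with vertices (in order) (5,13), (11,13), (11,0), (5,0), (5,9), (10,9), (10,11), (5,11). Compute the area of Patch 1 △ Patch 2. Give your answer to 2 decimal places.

|Patch 1| = 98.5, |Patch 2| = 68, |Patch 1∩Patch 2| = 36.2143.
|Patch 1 △ Patch 2| = |Patch 1| + |Patch 2| − 2·|Patch 1∩Patch 2| = 98.5 + 68 − 72.4286 = 94.07.

94.07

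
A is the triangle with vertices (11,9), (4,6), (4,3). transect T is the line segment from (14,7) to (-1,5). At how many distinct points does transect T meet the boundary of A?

2

The segment meets the boundary at (4,5.667), (7.684,6.158).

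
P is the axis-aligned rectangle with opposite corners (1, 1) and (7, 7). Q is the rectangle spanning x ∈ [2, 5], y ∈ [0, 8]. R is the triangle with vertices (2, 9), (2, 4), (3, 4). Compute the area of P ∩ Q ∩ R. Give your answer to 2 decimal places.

The intersection is the polygon with vertices (2,7), (2.4,7), (3,4), (2,4).
By the shoelace formula its area is 2.10.

2.10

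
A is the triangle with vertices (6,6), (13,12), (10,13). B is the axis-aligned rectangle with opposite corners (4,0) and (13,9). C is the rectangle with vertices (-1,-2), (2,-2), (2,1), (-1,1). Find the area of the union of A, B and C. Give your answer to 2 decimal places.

99.82

By inclusion–exclusion:
Individual areas: |A| = 12.5, |B| = 81, |C| = 9.
|A∩B| = 2.6786.
|A∩C| = 0.
|B∩C| = 0 (no overlap).
|A∩B∩C| = 0.
|A ∪ B ∪ C| = 102.5 − 2.6786 + 0 = 99.82.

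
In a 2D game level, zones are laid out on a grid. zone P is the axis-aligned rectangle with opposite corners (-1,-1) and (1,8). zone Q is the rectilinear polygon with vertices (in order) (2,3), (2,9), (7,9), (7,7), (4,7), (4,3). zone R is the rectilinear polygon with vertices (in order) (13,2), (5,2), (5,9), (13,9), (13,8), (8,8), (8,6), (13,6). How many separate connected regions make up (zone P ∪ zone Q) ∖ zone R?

2

(zone P ∪ zone Q) ∖ zone R splits into 2 disjoint pieces (area 18, area 14).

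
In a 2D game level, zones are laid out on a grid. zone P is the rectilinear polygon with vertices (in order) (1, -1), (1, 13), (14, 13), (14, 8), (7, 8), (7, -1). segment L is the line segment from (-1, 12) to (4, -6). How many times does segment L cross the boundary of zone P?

The segment meets the boundary at (2.611,-1), (1,4.8).

2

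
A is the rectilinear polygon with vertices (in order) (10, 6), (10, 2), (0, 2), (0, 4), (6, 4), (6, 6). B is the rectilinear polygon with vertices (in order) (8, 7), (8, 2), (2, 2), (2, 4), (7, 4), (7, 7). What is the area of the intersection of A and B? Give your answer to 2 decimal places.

14.00

The intersection is the polygon with vertices (2,2), (2,4), (6,4), (7,4), (7,6), (8,6), (8,2).
By the shoelace formula its area is 14.00.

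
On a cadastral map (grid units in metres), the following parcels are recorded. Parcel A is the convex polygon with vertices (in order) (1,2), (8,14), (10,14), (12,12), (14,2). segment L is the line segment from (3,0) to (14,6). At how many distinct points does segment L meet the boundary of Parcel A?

2

The segment meets the boundary at (13.279,5.607), (6.667,2).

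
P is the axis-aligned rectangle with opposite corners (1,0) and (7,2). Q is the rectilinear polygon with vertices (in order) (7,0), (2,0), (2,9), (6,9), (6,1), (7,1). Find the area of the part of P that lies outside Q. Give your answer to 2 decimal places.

3.00

|P| = 12, |P∩Q| = 9.
|P ∖ Q| = |P| − |P∩Q| = 12 − 9 = 3.00.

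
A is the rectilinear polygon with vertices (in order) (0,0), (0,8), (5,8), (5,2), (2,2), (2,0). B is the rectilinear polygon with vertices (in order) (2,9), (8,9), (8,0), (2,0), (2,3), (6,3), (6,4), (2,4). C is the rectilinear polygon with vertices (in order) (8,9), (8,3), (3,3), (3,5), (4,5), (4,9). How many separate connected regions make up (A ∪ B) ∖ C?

1

(A ∪ B) ∖ C is a single connected region.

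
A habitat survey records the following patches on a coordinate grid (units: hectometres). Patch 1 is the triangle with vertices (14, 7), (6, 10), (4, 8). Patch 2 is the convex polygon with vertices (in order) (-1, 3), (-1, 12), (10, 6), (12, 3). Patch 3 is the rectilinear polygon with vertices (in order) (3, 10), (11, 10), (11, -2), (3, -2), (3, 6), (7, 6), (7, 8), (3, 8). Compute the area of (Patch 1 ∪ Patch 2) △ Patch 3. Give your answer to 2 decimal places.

|Patch 1 ∪ Patch 2| = 78.7059.
|(Patch 1 ∪ Patch 2) ∩ Patch 3| = 37.0866.
|(Patch 1 ∪ Patch 2) △ Patch 3| = 78.7059 + 88 − 74.1731 = 92.53.

92.53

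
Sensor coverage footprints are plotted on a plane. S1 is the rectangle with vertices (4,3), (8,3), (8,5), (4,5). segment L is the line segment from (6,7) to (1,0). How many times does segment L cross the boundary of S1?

2

The segment meets the boundary at (4,4.2), (4.571,5).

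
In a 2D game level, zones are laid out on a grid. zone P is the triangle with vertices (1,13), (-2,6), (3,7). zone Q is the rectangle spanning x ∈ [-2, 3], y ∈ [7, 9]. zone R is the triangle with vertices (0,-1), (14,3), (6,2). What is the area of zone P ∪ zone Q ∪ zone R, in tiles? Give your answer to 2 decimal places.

By inclusion–exclusion:
Individual areas: |zone P| = 16, |zone Q| = 10, |zone R| = 9.
|zone P∩zone Q| = 7.619.
|zone P∩zone R| = 0.
|zone Q∩zone R| = 0.
|zone P∩zone Q∩zone R| = 0.
|zone P ∪ zone Q ∪ zone R| = 35 − 7.619 + 0 = 27.38.

27.38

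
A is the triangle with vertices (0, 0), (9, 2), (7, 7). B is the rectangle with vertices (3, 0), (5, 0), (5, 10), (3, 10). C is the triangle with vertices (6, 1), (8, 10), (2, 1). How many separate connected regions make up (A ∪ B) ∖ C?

(A ∪ B) ∖ C splits into 2 disjoint pieces (area 16.75, area 7.1023).

2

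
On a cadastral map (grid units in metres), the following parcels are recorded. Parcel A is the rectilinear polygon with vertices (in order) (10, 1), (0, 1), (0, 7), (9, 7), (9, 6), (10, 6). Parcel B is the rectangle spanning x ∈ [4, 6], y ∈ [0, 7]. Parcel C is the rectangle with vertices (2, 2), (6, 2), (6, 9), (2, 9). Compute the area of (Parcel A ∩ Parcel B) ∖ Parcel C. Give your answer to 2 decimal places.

|Parcel A ∩ Parcel B| = 12.
|(Parcel A ∩ Parcel B) ∩ Parcel C| = 10.
|(Parcel A ∩ Parcel B) ∖ Parcel C| = 12 − 10 = 2.00.

2.00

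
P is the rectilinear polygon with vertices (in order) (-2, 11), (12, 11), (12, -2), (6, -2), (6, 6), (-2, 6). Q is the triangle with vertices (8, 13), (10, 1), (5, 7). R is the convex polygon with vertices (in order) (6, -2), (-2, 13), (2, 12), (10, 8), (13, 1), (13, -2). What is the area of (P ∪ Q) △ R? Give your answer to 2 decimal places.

|P ∪ Q| = 119.35.
|(P ∪ Q) ∩ R| = 86.35.
|(P ∪ Q) △ R| = 119.35 + 113.5 − 172.7 = 60.15.

60.15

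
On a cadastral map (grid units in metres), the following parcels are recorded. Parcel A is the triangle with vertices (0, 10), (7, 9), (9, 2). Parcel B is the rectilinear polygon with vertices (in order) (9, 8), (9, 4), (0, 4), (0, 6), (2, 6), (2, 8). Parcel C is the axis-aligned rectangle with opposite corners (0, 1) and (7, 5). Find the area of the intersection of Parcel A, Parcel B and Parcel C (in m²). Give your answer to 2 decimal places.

The intersection is the polygon with vertices (6.75,4), (5.625,5), (7,5), (7,4).
By the shoelace formula its area is 0.81.

0.81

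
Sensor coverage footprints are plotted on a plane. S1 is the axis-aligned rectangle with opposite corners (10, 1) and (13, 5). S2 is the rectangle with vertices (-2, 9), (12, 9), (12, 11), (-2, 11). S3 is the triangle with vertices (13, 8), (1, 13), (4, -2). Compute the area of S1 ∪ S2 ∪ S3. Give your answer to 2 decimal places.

By inclusion–exclusion:
Individual areas: |S1| = 12, |S2| = 28, |S3| = 82.5.
|S1∩S2| = 0 (no overlap).
|S1∩S3| = 0.05.
|S2∩S3| = 13.2.
|S1∩S2∩S3| = 0.
|S1 ∪ S2 ∪ S3| = 122.5 − 13.25 + 0 = 109.25.

109.25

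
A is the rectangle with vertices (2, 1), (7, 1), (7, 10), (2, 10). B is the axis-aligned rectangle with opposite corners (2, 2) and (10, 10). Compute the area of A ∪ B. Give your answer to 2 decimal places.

69.00

By inclusion–exclusion:
Individual areas: |A| = 45, |B| = 64.
|A∩B|: x∈[2,7], y∈[2,10] → 5·8 = 40.
|A ∪ B| = 109 − 40 = 69.00.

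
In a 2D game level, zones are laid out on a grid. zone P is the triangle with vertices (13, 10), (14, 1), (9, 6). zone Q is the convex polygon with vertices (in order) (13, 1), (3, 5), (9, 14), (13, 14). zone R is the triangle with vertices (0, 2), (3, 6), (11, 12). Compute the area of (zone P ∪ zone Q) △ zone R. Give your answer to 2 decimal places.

85.21

|zone P ∪ zone Q| = 87.
|(zone P ∪ zone Q) ∩ zone R| = 4.3958.
|(zone P ∪ zone Q) △ zone R| = 87 + 7 − 8.7917 = 85.21.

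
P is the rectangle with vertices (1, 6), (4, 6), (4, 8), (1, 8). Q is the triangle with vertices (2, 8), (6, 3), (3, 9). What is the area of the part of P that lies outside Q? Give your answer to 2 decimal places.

|P| = 6, |P∩Q| = 2.15.
|P ∖ Q| = |P| − |P∩Q| = 6 − 2.15 = 3.85.

3.85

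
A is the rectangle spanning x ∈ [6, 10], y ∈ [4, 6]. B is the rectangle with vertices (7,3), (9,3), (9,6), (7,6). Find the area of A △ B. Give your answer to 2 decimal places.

|A∩B|: x∈[7,9], y∈[4,6] → 2·2 = 4.
|A △ B| = |A| + |B| − 2·|A∩B| = 8 + 6 − 8 = 6.00.

6.00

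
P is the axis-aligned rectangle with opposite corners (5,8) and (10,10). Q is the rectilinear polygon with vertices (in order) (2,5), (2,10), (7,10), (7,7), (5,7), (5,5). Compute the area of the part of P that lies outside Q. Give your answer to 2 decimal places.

|P| = 10, |P∩Q| = 4.
|P ∖ Q| = |P| − |P∩Q| = 10 − 4 = 6.00.

6.00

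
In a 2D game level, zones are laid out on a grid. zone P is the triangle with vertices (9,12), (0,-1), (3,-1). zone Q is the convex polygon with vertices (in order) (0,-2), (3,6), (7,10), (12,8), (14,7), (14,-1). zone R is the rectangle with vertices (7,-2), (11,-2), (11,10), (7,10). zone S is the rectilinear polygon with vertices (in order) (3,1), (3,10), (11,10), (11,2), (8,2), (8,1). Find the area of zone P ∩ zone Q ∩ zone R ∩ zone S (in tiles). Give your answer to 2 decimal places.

The intersection is the polygon with vertices (7,7.667), (7,9.111), (7.482,9.807), (7.909,9.636).
By the shoelace formula its area is 0.85.

0.85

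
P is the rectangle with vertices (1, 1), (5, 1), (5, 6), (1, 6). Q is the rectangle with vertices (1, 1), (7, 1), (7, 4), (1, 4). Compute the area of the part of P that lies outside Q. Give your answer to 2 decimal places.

8.00

|P∩Q|: x∈[1,5], y∈[1,4] → 4·3 = 12.
|P| = 20.
|P ∖ Q| = |P| − |P∩Q| = 20 − 12 = 8.00.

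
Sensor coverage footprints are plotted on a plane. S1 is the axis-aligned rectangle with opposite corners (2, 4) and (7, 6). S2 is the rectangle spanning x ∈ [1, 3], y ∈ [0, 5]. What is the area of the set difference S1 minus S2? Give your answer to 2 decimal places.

9.00

|S1∩S2|: x∈[2,3], y∈[4,5] → 1·1 = 1.
|S1| = 10.
|S1 ∖ S2| = |S1| − |S1∩S2| = 10 − 1 = 9.00.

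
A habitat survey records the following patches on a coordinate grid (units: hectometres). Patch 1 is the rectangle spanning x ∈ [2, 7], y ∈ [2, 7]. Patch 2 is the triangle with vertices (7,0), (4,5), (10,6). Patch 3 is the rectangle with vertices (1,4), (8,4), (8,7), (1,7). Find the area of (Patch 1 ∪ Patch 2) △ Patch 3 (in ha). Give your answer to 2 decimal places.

22.28

|Patch 1 ∪ Patch 2| = 34.45.
|(Patch 1 ∪ Patch 2) ∩ Patch 3| = 16.5833.
|(Patch 1 ∪ Patch 2) △ Patch 3| = 34.45 + 21 − 33.1667 = 22.28.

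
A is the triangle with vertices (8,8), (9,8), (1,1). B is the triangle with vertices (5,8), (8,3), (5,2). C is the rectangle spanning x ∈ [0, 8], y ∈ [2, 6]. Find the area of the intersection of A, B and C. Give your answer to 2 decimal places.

The intersection is the polygon with vertices (5,5), (6,6), (6.2,6), (6.377,5.705), (5,4.5).
By the shoelace formula its area is 0.71.

0.71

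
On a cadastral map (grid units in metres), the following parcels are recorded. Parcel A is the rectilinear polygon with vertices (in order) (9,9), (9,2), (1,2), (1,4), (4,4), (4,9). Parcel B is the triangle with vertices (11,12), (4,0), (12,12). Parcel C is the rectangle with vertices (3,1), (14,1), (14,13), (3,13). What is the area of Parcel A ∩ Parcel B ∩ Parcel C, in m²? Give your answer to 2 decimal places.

2.51

The intersection is the polygon with vertices (5.333,2), (5.167,2), (9,8.571), (9,7.5).
By the shoelace formula its area is 2.51.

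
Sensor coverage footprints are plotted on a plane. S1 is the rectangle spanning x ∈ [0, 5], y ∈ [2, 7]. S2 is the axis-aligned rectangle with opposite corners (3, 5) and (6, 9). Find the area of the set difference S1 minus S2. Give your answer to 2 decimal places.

|S1∩S2|: x∈[3,5], y∈[5,7] → 2·2 = 4.
|S1| = 25.
|S1 ∖ S2| = |S1| − |S1∩S2| = 25 − 4 = 21.00.

21.00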